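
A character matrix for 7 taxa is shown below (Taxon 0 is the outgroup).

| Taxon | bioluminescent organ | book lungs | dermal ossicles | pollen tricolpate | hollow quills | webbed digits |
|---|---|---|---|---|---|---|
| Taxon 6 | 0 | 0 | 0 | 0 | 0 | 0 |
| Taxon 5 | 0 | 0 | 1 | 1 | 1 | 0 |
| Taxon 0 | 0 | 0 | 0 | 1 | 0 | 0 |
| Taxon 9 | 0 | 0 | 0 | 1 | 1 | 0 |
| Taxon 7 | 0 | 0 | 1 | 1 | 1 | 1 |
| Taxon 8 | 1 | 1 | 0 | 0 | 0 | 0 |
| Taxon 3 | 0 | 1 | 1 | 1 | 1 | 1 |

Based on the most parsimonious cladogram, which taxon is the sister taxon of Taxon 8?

Taxon 6

Character polarity is set by the outgroup: the derived state is whichever differs from the outgroup's state, so for pollen tricolpate the derived state is '0', and for the remaining characters it is '1'.
bioluminescent organ: derived state '1' in Taxon 8 only — an autapomorphy, so it tells us nothing about relationships among taxa.
book lungs groups Taxon 3 and Taxon 8, which is incompatible with the clades supported by the remaining characters; treating it as convergent (homoplasy) costs fewer steps than any alternative tree.
Only Taxon 3, Taxon 5, and Taxon 7 show the derived state '1' for dermal ossicles, supporting them as a clade.
Only Taxon 6 and Taxon 8 show the derived state '0' for pollen tricolpate, supporting them as a clade.
hollow quills: derived state '1' in Taxon 3, Taxon 5, Taxon 7, and Taxon 9 only — synapomorphy for {Taxon 3, Taxon 5, Taxon 7, Taxon 9}.
Only Taxon 3 and Taxon 7 show the derived state '1' for webbed digits, supporting them as a clade.
Most parsimonious ingroup topology: ((((Taxon 7,Taxon 3),Taxon 5),Taxon 9),(Taxon 6,Taxon 8)).
Taxon 8 and Taxon 6 form a cherry on this tree, so they are sister taxa.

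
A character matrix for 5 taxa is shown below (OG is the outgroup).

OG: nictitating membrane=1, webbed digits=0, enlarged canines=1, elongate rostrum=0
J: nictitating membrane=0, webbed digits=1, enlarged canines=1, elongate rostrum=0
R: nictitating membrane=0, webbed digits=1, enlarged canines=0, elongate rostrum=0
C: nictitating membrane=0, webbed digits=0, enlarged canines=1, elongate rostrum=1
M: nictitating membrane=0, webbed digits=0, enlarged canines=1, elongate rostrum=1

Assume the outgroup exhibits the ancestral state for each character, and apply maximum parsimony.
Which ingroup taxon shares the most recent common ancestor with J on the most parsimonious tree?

Character polarity is set by the outgroup: the derived state is whichever differs from the outgroup's state, so for nictitating membrane, enlarged canines the derived state is '0', and for the remaining characters it is '1'.
All ingroup taxa share the derived state '0' for nictitating membrane; it defines the ingroup but does not resolve relationships within it.
Only J and R show the derived state '1' for webbed digits, supporting them as a clade.
enlarged canines: derived state '0' in R only — an autapomorphy, so it tells us nothing about relationships among taxa.
Only C and M show the derived state '1' for elongate rostrum, supporting them as a clade.
Most parsimonious ingroup topology: ((J,R),(C,M)).
J and R form a cherry on this tree, so they are sister taxa.

R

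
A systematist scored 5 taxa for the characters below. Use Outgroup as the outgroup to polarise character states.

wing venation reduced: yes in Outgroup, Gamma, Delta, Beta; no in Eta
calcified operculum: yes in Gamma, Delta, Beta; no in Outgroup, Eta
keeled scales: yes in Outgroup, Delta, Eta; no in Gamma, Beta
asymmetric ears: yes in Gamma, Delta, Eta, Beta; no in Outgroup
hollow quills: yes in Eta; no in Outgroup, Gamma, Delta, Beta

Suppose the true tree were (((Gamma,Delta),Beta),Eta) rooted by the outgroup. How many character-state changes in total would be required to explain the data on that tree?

Map each character onto (((Gamma,Delta),Beta),Eta) (rooted by Outgroup) and count the minimum state changes it requires (Fitch parsimony):
wing venation reduced: 1; calcified operculum: 1; keeled scales: 2; asymmetric ears: 1; hollow quills: 1.
Total tree length = 6.

6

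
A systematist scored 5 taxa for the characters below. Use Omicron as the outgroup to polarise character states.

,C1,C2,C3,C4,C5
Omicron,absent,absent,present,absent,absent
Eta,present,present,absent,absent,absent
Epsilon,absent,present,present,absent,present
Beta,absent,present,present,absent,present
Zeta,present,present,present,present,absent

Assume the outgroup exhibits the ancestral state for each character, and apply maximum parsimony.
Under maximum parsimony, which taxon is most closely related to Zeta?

Character polarity is set by the outgroup: the derived state is whichever differs from the outgroup's state, so for C3 the derived state is 'absent', and for the remaining characters it is 'present'.
C1 (derived state 'present') is shared by Eta and Zeta — a synapomorphy uniting that clade.
All ingroup taxa share the derived state 'present' for C2; it defines the ingroup but does not resolve relationships within it.
C3: derived state 'absent' in Eta only — an autapomorphy, so it tells us nothing about relationships among taxa.
C4 (derived state 'present') is unique to Zeta (autapomorphy; uninformative for grouping).
Only Beta and Epsilon show the derived state 'present' for C5, supporting them as a clade.
Most parsimonious ingroup topology: ((Eta,Zeta),(Epsilon,Beta)).
Zeta and Eta form a cherry on this tree, so they are sister taxa.

Eta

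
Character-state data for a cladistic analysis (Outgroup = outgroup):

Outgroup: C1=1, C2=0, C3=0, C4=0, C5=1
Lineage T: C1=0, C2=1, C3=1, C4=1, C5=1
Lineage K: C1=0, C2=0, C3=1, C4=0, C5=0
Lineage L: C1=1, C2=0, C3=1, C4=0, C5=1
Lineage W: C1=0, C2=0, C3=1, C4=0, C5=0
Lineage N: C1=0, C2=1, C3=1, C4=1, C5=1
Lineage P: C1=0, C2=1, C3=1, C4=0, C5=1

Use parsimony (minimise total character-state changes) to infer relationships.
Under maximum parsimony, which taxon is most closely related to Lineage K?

Character polarity is set by the outgroup: the derived state is whichever differs from the outgroup's state, so for C1, C5 the derived state is '0', and for the remaining characters it is '1'.
C1 (derived state '0') is shared by Lineage K, Lineage N, Lineage P, Lineage T, and Lineage W — a synapomorphy uniting that clade.
C2 (derived state '1') is shared by Lineage N, Lineage P, and Lineage T — a synapomorphy uniting that clade.
All ingroup taxa share the derived state '1' for C3; it defines the ingroup but does not resolve relationships within it.
C4 (derived state '1') is shared by Lineage N and Lineage T — a synapomorphy uniting that clade.
Only Lineage K and Lineage W show the derived state '0' for C5, supporting them as a clade.
Most parsimonious ingroup topology: ((((Lineage T,Lineage N),Lineage P),(Lineage K,Lineage W)),Lineage L).
Lineage K and Lineage W form a cherry on this tree, so they are sister taxa.

Lineage W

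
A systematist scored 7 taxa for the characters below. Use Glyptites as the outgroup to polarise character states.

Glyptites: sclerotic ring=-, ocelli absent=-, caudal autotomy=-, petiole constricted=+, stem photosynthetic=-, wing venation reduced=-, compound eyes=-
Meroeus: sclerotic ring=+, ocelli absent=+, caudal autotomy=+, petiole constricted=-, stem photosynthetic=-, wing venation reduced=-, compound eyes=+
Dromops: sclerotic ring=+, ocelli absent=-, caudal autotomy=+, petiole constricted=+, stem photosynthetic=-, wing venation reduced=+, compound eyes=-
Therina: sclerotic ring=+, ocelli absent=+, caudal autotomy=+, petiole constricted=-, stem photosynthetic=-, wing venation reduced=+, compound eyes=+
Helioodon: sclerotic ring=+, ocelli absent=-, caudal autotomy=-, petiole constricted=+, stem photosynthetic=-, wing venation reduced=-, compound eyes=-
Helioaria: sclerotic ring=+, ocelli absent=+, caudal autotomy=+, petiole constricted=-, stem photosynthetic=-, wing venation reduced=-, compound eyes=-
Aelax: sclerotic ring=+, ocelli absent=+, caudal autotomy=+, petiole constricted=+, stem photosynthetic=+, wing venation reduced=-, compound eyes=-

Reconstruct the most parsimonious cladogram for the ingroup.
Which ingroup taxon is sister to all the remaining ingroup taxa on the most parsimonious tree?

Helioodon

Character polarity is set by the outgroup: the derived state is whichever differs from the outgroup's state, so for petiole constricted the derived state is '-', and for the remaining characters it is '+'.
All ingroup taxa share the derived state '+' for sclerotic ring; it defines the ingroup but does not resolve relationships within it.
ocelli absent: derived state '+' in Aelax, Helioaria, Meroeus, and Therina only — synapomorphy for {Aelax, Helioaria, Meroeus, Therina}.
Only Aelax, Dromops, Helioaria, Meroeus, and Therina show the derived state '+' for caudal autotomy, supporting them as a clade.
petiole constricted (derived state '-') is shared by Helioaria, Meroeus, and Therina — a synapomorphy uniting that clade.
stem photosynthetic (derived state '+') is unique to Aelax (autapomorphy; uninformative for grouping).
wing venation reduced (state '+') occurs in Dromops and Therina but conflicts with the nesting implied by the other characters — most parsimoniously interpreted as homoplasy.
compound eyes: derived state '+' in Meroeus and Therina only — synapomorphy for {Meroeus, Therina}.
Most parsimonious ingroup topology: (((((Meroeus,Therina),Helioaria),Aelax),Dromops),Helioodon).
Helioodon is sister to the clade containing all other ingroup taxa, so it is the earliest-diverging (most basal) ingroup lineage.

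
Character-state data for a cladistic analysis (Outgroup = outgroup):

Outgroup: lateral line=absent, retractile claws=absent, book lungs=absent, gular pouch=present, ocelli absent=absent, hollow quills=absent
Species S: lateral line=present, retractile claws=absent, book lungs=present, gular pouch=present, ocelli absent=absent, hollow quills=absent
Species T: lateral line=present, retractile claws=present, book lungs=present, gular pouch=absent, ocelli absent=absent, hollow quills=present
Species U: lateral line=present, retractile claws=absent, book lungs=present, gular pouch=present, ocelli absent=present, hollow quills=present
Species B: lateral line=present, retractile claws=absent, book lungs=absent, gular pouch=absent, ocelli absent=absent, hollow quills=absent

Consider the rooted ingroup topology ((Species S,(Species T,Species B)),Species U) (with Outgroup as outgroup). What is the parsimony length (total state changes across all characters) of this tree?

8

Map each character onto ((Species S,(Species T,Species B)),Species U) (rooted by Outgroup) and count the minimum state changes it requires (Fitch parsimony):
lateral line: 1; retractile claws: 1; book lungs: 2; gular pouch: 1; ocelli absent: 1; hollow quills: 2.
Total tree length = 8.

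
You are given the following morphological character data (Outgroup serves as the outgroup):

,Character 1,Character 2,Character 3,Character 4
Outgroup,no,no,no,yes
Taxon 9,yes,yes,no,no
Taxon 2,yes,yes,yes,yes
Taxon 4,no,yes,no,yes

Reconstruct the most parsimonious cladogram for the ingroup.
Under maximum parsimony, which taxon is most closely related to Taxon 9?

Character polarity is set by the outgroup: the derived state is whichever differs from the outgroup's state, so for Character 4 the derived state is 'no', and for the remaining characters it is 'yes'.
Only Taxon 2 and Taxon 9 show the derived state 'yes' for Character 1, supporting them as a clade.
All ingroup taxa share the derived state 'yes' for Character 2; it defines the ingroup but does not resolve relationships within it.
Character 3: derived state 'yes' in Taxon 2 only — an autapomorphy, so it tells us nothing about relationships among taxa.
Character 4: derived state 'no' in Taxon 9 only — an autapomorphy, so it tells us nothing about relationships among taxa.
Most parsimonious ingroup topology: ((Taxon 9,Taxon 2),Taxon 4).
Taxon 9 and Taxon 2 form a cherry on this tree, so they are sister taxa.

Taxon 2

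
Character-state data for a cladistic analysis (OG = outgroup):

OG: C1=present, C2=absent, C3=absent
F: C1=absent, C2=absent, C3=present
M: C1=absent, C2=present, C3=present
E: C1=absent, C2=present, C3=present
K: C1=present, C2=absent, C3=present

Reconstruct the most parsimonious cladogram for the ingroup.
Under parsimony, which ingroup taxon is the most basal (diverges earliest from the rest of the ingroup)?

K

Character polarity is set by the outgroup: the derived state is whichever differs from the outgroup's state, so for C1 the derived state is 'absent', and for the remaining characters it is 'present'.
C1: derived state 'absent' in E, F, and M only — synapomorphy for {E, F, M}.
C2 (derived state 'present') is shared by E and M — a synapomorphy uniting that clade.
C3 (derived state 'present') is shared by all ingroup taxa — unites the whole ingroup.
Most parsimonious ingroup topology: ((F,(M,E)),K).
K is sister to the clade containing all other ingroup taxa, so it is the earliest-diverging (most basal) ingroup lineage.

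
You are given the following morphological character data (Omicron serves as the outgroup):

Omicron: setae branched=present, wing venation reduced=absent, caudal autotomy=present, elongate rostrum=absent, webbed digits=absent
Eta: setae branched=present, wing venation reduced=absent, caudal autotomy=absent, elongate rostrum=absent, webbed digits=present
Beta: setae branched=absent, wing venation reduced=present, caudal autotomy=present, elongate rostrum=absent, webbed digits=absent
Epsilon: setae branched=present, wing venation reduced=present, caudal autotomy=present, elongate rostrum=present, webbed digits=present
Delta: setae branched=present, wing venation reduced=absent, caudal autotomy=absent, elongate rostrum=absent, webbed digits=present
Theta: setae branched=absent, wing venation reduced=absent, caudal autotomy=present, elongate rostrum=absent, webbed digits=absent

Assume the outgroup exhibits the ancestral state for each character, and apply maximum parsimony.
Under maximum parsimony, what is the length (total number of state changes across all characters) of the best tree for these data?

6

Character polarity is set by the outgroup: the derived state is whichever differs from the outgroup's state, so for setae branched, caudal autotomy the derived state is 'absent', and for the remaining characters it is 'present'.
setae branched: derived state 'absent' in Beta and Theta only — synapomorphy for {Beta, Theta}.
wing venation reduced groups Beta and Epsilon, which is incompatible with the clades supported by the remaining characters; treating it as convergent (homoplasy) costs fewer steps than any alternative tree.
Only Delta and Eta show the derived state 'absent' for caudal autotomy, supporting them as a clade.
elongate rostrum (derived state 'present') is unique to Epsilon (autapomorphy; uninformative for grouping).
webbed digits: derived state 'present' in Delta, Epsilon, and Eta only — synapomorphy for {Delta, Epsilon, Eta}.
Most parsimonious ingroup topology: (((Eta,Delta),Epsilon),(Beta,Theta)).
Changes per character on this tree: setae branched: 1; wing venation reduced: 2; caudal autotomy: 1; elongate rostrum: 1; webbed digits: 1.
Total = 6.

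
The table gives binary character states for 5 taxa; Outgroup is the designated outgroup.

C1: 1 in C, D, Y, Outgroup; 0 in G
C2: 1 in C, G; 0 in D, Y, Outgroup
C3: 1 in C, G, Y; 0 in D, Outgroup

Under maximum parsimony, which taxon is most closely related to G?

C

Character polarity is set by the outgroup: the derived state is whichever differs from the outgroup's state, so for C1 the derived state is '0', and for the remaining characters it is '1'.
C1: derived state '0' in G only — an autapomorphy, so it tells us nothing about relationships among taxa.
C2: derived state '1' in C and G only — synapomorphy for {C, G}.
C3 (derived state '1') is shared by C, G, and Y — a synapomorphy uniting that clade.
Most parsimonious ingroup topology: (((C,G),Y),D).
G and C form a cherry on this tree, so they are sister taxa.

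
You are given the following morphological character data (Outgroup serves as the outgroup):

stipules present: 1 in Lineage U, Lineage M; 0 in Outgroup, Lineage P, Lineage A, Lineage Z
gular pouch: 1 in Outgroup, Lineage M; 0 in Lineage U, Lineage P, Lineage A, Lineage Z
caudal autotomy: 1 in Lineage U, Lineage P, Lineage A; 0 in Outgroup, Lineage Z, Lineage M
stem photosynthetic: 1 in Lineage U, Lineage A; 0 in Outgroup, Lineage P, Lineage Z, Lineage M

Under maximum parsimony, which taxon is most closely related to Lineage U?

Lineage A

Character polarity is set by the outgroup: the derived state is whichever differs from the outgroup's state, so for gular pouch the derived state is '0', and for the remaining characters it is '1'.
stipules present (state '1') occurs in Lineage M and Lineage U but conflicts with the nesting implied by the other characters — most parsimoniously interpreted as homoplasy.
gular pouch (derived state '0') is shared by Lineage A, Lineage P, Lineage U, and Lineage Z — a synapomorphy uniting that clade.
Only Lineage A, Lineage P, and Lineage U show the derived state '1' for caudal autotomy, supporting them as a clade.
stem photosynthetic (derived state '1') is shared by Lineage A and Lineage U — a synapomorphy uniting that clade.
Most parsimonious ingroup topology: ((((Lineage U,Lineage A),Lineage P),Lineage Z),Lineage M).
Lineage U and Lineage A form a cherry on this tree, so they are sister taxa.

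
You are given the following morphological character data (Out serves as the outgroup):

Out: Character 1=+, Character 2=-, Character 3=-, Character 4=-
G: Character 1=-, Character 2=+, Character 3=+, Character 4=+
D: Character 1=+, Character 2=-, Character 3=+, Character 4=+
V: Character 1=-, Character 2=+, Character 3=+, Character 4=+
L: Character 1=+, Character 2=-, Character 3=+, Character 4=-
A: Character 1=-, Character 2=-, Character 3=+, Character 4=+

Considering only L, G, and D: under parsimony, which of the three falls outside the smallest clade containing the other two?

Character polarity is set by the outgroup: the derived state is whichever differs from the outgroup's state, so for Character 1 the derived state is '-', and for the remaining characters it is '+'.
Character 1 (derived state '-') is shared by A, G, and V — a synapomorphy uniting that clade.
Character 2: derived state '+' in G and V only — synapomorphy for {G, V}.
All ingroup taxa share the derived state '+' for Character 3; it defines the ingroup but does not resolve relationships within it.
Character 4: derived state '+' in A, D, G, and V only — synapomorphy for {A, D, G, V}.
Most parsimonious ingroup topology: ((((G,V),A),D),L).
G and D share a more recent common ancestor with each other than either does with L, so L is the least closely related of the three.

L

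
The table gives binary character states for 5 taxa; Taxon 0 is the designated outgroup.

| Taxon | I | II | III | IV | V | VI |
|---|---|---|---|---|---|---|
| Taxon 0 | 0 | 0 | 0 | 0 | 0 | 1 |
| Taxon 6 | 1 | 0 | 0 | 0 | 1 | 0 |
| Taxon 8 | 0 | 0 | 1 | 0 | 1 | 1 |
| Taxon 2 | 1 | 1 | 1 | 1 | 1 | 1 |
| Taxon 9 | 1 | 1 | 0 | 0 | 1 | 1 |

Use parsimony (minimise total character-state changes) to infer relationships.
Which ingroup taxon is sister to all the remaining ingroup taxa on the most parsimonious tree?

Character polarity is set by the outgroup: the derived state is whichever differs from the outgroup's state, so for VI the derived state is '0', and for the remaining characters it is '1'.
I: derived state '1' in Taxon 2, Taxon 6, and Taxon 9 only — synapomorphy for {Taxon 2, Taxon 6, Taxon 9}.
II (derived state '1') is shared by Taxon 2 and Taxon 9 — a synapomorphy uniting that clade.
III groups Taxon 2 and Taxon 8, which is incompatible with the clades supported by the remaining characters; treating it as convergent (homoplasy) costs fewer steps than any alternative tree.
IV: derived state '1' in Taxon 2 only — an autapomorphy, so it tells us nothing about relationships among taxa.
All ingroup taxa share the derived state '1' for V; it defines the ingroup but does not resolve relationships within it.
VI: derived state '0' in Taxon 6 only — an autapomorphy, so it tells us nothing about relationships among taxa.
Most parsimonious ingroup topology: ((Taxon 6,(Taxon 2,Taxon 9)),Taxon 8).
Taxon 8 is sister to the clade containing all other ingroup taxa, so it is the earliest-diverging (most basal) ingroup lineage.

Taxon 8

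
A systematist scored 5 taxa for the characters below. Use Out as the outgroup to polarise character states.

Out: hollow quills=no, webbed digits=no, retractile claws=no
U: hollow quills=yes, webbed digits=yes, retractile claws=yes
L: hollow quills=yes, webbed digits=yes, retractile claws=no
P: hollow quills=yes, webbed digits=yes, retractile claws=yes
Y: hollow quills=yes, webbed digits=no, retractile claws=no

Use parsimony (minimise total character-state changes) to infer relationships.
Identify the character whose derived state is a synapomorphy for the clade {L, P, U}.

The outgroup has state 'no' for every character, so 'yes' is the derived state throughout.
All ingroup taxa share the derived state 'yes' for hollow quills; it defines the ingroup but does not resolve relationships within it.
Only L, P, and U show the derived state 'yes' for webbed digits, supporting them as a clade.
retractile claws (derived state 'yes') is shared by P and U — a synapomorphy uniting that clade.
Most parsimonious ingroup topology: (((U,P),L),Y).
The clade {L, P, U} is supported by webbed digits: its derived state 'yes' occurs in exactly those taxa and in no other taxon (including the outgroup).

webbed digits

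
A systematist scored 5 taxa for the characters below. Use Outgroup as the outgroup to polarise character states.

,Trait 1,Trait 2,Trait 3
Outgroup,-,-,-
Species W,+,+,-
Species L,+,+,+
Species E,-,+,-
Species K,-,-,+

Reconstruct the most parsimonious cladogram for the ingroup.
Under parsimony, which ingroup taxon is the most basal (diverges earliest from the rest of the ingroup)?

Species K

The outgroup has state '-' for every character, so '+' is the derived state throughout.
Trait 1 (derived state '+') is shared by Species L and Species W — a synapomorphy uniting that clade.
Trait 2: derived state '+' in Species E, Species L, and Species W only — synapomorphy for {Species E, Species L, Species W}.
Trait 3 (state '+') occurs in Species K and Species L but conflicts with the nesting implied by the other characters — most parsimoniously interpreted as homoplasy.
Most parsimonious ingroup topology: (((Species W,Species L),Species E),Species K).
Species K is sister to the clade containing all other ingroup taxa, so it is the earliest-diverging (most basal) ingroup lineage.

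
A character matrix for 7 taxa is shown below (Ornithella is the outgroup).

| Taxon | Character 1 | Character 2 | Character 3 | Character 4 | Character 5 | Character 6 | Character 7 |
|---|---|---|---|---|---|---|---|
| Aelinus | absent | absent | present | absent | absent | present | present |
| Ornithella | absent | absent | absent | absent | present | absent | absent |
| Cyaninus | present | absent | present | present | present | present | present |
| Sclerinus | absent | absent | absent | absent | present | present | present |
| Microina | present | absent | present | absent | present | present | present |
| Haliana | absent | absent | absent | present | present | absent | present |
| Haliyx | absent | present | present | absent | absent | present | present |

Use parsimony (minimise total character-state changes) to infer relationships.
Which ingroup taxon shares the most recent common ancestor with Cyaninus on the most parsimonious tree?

Character polarity is set by the outgroup: the derived state is whichever differs from the outgroup's state, so for Character 5 the derived state is 'absent', and for the remaining characters it is 'present'.
Only Cyaninus and Microina show the derived state 'present' for Character 1, supporting them as a clade.
Character 2: derived state 'present' in Haliyx only — an autapomorphy, so it tells us nothing about relationships among taxa.
Only Aelinus, Cyaninus, Haliyx, and Microina show the derived state 'present' for Character 3, supporting them as a clade.
Character 4 groups Cyaninus and Haliana, which is incompatible with the clades supported by the remaining characters; treating it as convergent (homoplasy) costs fewer steps than any alternative tree.
Character 5: derived state 'absent' in Aelinus and Haliyx only — synapomorphy for {Aelinus, Haliyx}.
Character 6 (derived state 'present') is shared by Aelinus, Cyaninus, Haliyx, Microina, and Sclerinus — a synapomorphy uniting that clade.
All ingroup taxa share the derived state 'present' for Character 7; it defines the ingroup but does not resolve relationships within it.
Most parsimonious ingroup topology: ((((Cyaninus,Microina),(Haliyx,Aelinus)),Sclerinus),Haliana).
Cyaninus and Microina form a cherry on this tree, so they are sister taxa.

Microina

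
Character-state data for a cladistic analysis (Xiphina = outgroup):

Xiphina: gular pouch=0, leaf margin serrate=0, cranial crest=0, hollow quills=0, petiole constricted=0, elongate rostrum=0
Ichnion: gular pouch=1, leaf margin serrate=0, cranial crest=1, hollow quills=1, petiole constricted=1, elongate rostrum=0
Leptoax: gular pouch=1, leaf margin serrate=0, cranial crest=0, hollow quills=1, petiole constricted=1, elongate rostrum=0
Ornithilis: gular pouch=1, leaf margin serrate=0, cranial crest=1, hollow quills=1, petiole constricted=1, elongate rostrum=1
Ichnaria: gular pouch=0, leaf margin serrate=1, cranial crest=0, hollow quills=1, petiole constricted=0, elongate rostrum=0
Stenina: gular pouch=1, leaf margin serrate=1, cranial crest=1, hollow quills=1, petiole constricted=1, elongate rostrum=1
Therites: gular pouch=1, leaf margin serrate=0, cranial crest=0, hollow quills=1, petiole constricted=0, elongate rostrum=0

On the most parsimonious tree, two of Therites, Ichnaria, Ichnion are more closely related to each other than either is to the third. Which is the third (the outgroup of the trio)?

The outgroup has state '0' for every character, so '1' is the derived state throughout.
Only Ichnion, Leptoax, Ornithilis, Stenina, and Therites show the derived state '1' for gular pouch, supporting them as a clade.
leaf margin serrate groups Ichnaria and Stenina, which is incompatible with the clades supported by the remaining characters; treating it as convergent (homoplasy) costs fewer steps than any alternative tree.
Only Ichnion, Ornithilis, and Stenina show the derived state '1' for cranial crest, supporting them as a clade.
hollow quills (derived state '1') is shared by all ingroup taxa — unites the whole ingroup.
petiole constricted (derived state '1') is shared by Ichnion, Leptoax, Ornithilis, and Stenina — a synapomorphy uniting that clade.
elongate rostrum: derived state '1' in Ornithilis and Stenina only — synapomorphy for {Ornithilis, Stenina}.
Most parsimonious ingroup topology: ((((Ichnion,(Ornithilis,Stenina)),Leptoax),Therites),Ichnaria).
Ichnion and Therites share a more recent common ancestor with each other than either does with Ichnaria, so Ichnaria is the least closely related of the three.

Ichnaria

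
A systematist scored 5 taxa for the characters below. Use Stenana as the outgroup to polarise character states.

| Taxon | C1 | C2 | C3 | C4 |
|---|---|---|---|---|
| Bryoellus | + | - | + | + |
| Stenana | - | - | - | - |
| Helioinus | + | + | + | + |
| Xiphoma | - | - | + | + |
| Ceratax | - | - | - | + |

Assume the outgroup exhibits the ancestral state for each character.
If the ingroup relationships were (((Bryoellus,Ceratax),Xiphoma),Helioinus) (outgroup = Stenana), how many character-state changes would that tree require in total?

Map each character onto (((Bryoellus,Ceratax),Xiphoma),Helioinus) (rooted by Stenana) and count the minimum state changes it requires (Fitch parsimony):
C1: 2; C2: 1; C3: 2; C4: 1.
Total tree length = 6.

6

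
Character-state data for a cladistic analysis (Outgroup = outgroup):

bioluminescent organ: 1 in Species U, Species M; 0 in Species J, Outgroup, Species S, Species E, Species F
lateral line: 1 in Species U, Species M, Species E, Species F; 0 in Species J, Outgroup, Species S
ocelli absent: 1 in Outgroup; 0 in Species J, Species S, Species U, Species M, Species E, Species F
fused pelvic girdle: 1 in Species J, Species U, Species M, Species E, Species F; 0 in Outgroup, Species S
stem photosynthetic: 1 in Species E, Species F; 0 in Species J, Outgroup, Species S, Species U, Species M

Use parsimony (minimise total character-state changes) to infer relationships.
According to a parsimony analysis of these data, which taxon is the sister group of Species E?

Species F

Character polarity is set by the outgroup: the derived state is whichever differs from the outgroup's state, so for ocelli absent the derived state is '0', and for the remaining characters it is '1'.
Only Species M and Species U show the derived state '1' for bioluminescent organ, supporting them as a clade.
Only Species E, Species F, Species M, and Species U show the derived state '1' for lateral line, supporting them as a clade.
ocelli absent (derived state '0') is shared by all ingroup taxa — unites the whole ingroup.
fused pelvic girdle: derived state '1' in Species E, Species F, Species J, Species M, and Species U only — synapomorphy for {Species E, Species F, Species J, Species M, Species U}.
stem photosynthetic (derived state '1') is shared by Species E and Species F — a synapomorphy uniting that clade.
Most parsimonious ingroup topology: ((((Species F,Species E),(Species M,Species U)),Species J),Species S).
Species E and Species F form a cherry on this tree, so they are sister taxa.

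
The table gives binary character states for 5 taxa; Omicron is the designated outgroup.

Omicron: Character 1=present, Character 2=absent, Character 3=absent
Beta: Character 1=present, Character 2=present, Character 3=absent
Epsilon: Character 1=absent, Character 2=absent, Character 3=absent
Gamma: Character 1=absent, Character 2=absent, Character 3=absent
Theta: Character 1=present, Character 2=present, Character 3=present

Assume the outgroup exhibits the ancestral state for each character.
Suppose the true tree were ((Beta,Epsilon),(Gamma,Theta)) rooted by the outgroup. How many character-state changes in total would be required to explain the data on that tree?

Map each character onto ((Beta,Epsilon),(Gamma,Theta)) (rooted by Omicron) and count the minimum state changes it requires (Fitch parsimony):
Character 1: 2; Character 2: 2; Character 3: 1.
Total tree length = 5.

5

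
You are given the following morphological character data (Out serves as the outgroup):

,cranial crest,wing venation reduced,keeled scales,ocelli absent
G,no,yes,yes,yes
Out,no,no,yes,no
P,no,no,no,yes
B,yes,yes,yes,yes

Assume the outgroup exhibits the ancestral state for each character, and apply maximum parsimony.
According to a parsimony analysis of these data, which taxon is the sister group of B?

Character polarity is set by the outgroup: the derived state is whichever differs from the outgroup's state, so for keeled scales the derived state is 'no', and for the remaining characters it is 'yes'.
cranial crest: derived state 'yes' in B only — an autapomorphy, so it tells us nothing about relationships among taxa.
Only B and G show the derived state 'yes' for wing venation reduced, supporting them as a clade.
keeled scales: derived state 'no' in P only — an autapomorphy, so it tells us nothing about relationships among taxa.
ocelli absent (derived state 'yes') is shared by all ingroup taxa — unites the whole ingroup.
Most parsimonious ingroup topology: (P,(G,B)).
B and G form a cherry on this tree, so they are sister taxa.

G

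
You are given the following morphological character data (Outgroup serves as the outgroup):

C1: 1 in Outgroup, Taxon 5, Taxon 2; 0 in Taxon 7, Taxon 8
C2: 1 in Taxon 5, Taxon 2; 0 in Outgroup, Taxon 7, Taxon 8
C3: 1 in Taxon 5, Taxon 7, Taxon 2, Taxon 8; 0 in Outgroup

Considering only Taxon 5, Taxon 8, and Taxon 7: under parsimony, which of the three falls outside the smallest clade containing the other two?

Character polarity is set by the outgroup: the derived state is whichever differs from the outgroup's state, so for C1 the derived state is '0', and for the remaining characters it is '1'.
Only Taxon 7 and Taxon 8 show the derived state '0' for C1, supporting them as a clade.
C2: derived state '1' in Taxon 2 and Taxon 5 only — synapomorphy for {Taxon 2, Taxon 5}.
All ingroup taxa share the derived state '1' for C3; it defines the ingroup but does not resolve relationships within it.
Most parsimonious ingroup topology: ((Taxon 2,Taxon 5),(Taxon 7,Taxon 8)).
Taxon 8 and Taxon 7 share a more recent common ancestor with each other than either does with Taxon 5, so Taxon 5 is the least closely related of the three.

Taxon 5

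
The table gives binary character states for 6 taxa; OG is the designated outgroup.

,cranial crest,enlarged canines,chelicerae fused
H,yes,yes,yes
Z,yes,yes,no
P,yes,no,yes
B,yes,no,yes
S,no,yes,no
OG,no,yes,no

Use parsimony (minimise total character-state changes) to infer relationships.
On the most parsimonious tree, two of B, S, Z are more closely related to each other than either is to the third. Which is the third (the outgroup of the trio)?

S

Character polarity is set by the outgroup: the derived state is whichever differs from the outgroup's state, so for enlarged canines the derived state is 'no', and for the remaining characters it is 'yes'.
cranial crest: derived state 'yes' in B, H, P, and Z only — synapomorphy for {B, H, P, Z}.
Only B and P show the derived state 'no' for enlarged canines, supporting them as a clade.
Only B, H, and P show the derived state 'yes' for chelicerae fused, supporting them as a clade.
Most parsimonious ingroup topology: (((H,(B,P)),Z),S).
B and Z share a more recent common ancestor with each other than either does with S, so S is the least closely related of the three.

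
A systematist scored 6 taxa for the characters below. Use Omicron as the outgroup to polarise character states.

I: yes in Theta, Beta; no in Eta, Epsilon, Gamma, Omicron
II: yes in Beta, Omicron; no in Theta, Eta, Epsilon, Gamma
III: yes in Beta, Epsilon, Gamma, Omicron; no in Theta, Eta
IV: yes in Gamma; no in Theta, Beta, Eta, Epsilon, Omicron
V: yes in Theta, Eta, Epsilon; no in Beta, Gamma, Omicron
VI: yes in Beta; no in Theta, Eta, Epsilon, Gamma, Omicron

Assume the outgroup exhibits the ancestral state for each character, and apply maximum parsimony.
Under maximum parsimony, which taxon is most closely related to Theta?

Character polarity is set by the outgroup: the derived state is whichever differs from the outgroup's state, so for II, III the derived state is 'no', and for the remaining characters it is 'yes'.
I groups Beta and Theta, which is incompatible with the clades supported by the remaining characters; treating it as convergent (homoplasy) costs fewer steps than any alternative tree.
II: derived state 'no' in Epsilon, Eta, Gamma, and Theta only — synapomorphy for {Epsilon, Eta, Gamma, Theta}.
III: derived state 'no' in Eta and Theta only — synapomorphy for {Eta, Theta}.
IV (derived state 'yes') is unique to Gamma (autapomorphy; uninformative for grouping).
V (derived state 'yes') is shared by Epsilon, Eta, and Theta — a synapomorphy uniting that clade.
VI (derived state 'yes') is unique to Beta (autapomorphy; uninformative for grouping).
Most parsimonious ingroup topology: ((((Theta,Eta),Epsilon),Gamma),Beta).
Theta and Eta form a cherry on this tree, so they are sister taxa.

Eta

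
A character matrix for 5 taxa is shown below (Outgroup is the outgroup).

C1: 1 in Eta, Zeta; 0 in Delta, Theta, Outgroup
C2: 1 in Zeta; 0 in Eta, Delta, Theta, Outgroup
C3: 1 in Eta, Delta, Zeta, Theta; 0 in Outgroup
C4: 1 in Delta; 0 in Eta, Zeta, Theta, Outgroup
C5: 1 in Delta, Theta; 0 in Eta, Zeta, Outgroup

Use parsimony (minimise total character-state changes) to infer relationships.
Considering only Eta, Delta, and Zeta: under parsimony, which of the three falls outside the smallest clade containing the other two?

Delta

The outgroup has state '0' for every character, so '1' is the derived state throughout.
Only Eta and Zeta show the derived state '1' for C1, supporting them as a clade.
C2 (derived state '1') is unique to Zeta (autapomorphy; uninformative for grouping).
All ingroup taxa share the derived state '1' for C3; it defines the ingroup but does not resolve relationships within it.
C4: derived state '1' in Delta only — an autapomorphy, so it tells us nothing about relationships among taxa.
C5 (derived state '1') is shared by Delta and Theta — a synapomorphy uniting that clade.
Most parsimonious ingroup topology: ((Eta,Zeta),(Theta,Delta)).
Zeta and Eta share a more recent common ancestor with each other than either does with Delta, so Delta is the least closely related of the three.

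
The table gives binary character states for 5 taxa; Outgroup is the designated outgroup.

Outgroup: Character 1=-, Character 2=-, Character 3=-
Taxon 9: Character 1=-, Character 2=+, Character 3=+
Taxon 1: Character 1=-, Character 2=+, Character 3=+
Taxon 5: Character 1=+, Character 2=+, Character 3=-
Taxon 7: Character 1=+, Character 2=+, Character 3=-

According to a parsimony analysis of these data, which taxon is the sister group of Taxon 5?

The outgroup has state '-' for every character, so '+' is the derived state throughout.
Character 1: derived state '+' in Taxon 5 and Taxon 7 only — synapomorphy for {Taxon 5, Taxon 7}.
Character 2 (derived state '+') is shared by all ingroup taxa — unites the whole ingroup.
Character 3 (derived state '+') is shared by Taxon 1 and Taxon 9 — a synapomorphy uniting that clade.
Most parsimonious ingroup topology: ((Taxon 9,Taxon 1),(Taxon 5,Taxon 7)).
Taxon 5 and Taxon 7 form a cherry on this tree, so they are sister taxa.

Taxon 7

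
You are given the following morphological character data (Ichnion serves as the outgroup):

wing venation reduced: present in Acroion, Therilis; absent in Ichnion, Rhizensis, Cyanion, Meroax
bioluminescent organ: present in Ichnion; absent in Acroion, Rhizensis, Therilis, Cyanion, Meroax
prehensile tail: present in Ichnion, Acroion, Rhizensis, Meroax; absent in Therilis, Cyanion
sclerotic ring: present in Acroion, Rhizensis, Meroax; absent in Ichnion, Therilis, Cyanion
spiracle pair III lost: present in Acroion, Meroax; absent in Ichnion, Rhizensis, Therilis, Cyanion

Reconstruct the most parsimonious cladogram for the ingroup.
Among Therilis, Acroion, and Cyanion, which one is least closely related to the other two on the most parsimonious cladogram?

Acroion

Character polarity is set by the outgroup: the derived state is whichever differs from the outgroup's state, so for bioluminescent organ, prehensile tail the derived state is 'absent', and for the remaining characters it is 'present'.
wing venation reduced groups Acroion and Therilis, which is incompatible with the clades supported by the remaining characters; treating it as convergent (homoplasy) costs fewer steps than any alternative tree.
All ingroup taxa share the derived state 'absent' for bioluminescent organ; it defines the ingroup but does not resolve relationships within it.
Only Cyanion and Therilis show the derived state 'absent' for prehensile tail, supporting them as a clade.
Only Acroion, Meroax, and Rhizensis show the derived state 'present' for sclerotic ring, supporting them as a clade.
Only Acroion and Meroax show the derived state 'present' for spiracle pair III lost, supporting them as a clade.
Most parsimonious ingroup topology: (((Acroion,Meroax),Rhizensis),(Therilis,Cyanion)).
Therilis and Cyanion share a more recent common ancestor with each other than either does with Acroion, so Acroion is the least closely related of the three.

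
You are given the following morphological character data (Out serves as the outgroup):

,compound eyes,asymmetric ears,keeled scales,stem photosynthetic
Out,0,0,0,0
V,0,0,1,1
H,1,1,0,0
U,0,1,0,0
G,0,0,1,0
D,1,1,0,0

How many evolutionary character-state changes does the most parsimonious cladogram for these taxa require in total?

4

The outgroup has state '0' for every character, so '1' is the derived state throughout.
Only D and H show the derived state '1' for compound eyes, supporting them as a clade.
asymmetric ears (derived state '1') is shared by D, H, and U — a synapomorphy uniting that clade.
Only G and V show the derived state '1' for keeled scales, supporting them as a clade.
stem photosynthetic: derived state '1' in V only — an autapomorphy, so it tells us nothing about relationships among taxa.
Most parsimonious ingroup topology: ((V,G),((H,D),U)).
Changes per character on this tree: compound eyes: 1; asymmetric ears: 1; keeled scales: 1; stem photosynthetic: 1.
Total = 4.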